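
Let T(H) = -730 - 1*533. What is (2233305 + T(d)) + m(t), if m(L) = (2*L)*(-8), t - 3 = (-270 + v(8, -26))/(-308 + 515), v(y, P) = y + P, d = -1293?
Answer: 51336374/23 ≈ 2.2320e+6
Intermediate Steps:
v(y, P) = P + y
t = 37/23 (t = 3 + (-270 + (-26 + 8))/(-308 + 515) = 3 + (-270 - 18)/207 = 3 - 288*1/207 = 3 - 32/23 = 37/23 ≈ 1.6087)
T(H) = -1263 (T(H) = -730 - 533 = -1263)
m(L) = -16*L
(2233305 + T(d)) + m(t) = (2233305 - 1263) - 16*37/23 = 2232042 - 592/23 = 51336374/23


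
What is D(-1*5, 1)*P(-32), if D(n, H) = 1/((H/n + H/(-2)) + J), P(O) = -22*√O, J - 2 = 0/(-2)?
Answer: -880*I*√2/13 ≈ -95.731*I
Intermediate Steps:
J = 2 (J = 2 + 0/(-2) = 2 + 0*(-½) = 2 + 0 = 2)
D(n, H) = 1/(2 - H/2 + H/n) (D(n, H) = 1/((H/n + H/(-2)) + 2) = 1/((H/n + H*(-½)) + 2) = 1/((H/n - H/2) + 2) = 1/((-H/2 + H/n) + 2) = 1/(2 - H/2 + H/n))
D(-1*5, 1)*P(-32) = (2*(-1*5)/(2*1 + 4*(-1*5) - 1*1*(-1*5)))*(-88*I*√2) = (2*(-5)/(2 + 4*(-5) - 1*1*(-5)))*(-88*I*√2) = (2*(-5)/(2 - 20 + 5))*(-88*I*√2) = (2*(-5)/(-13))*(-88*I*√2) = (2*(-5)*(-1/13))*(-88*I*√2) = 10*(-88*I*√2)/13 = -880*I*√2/13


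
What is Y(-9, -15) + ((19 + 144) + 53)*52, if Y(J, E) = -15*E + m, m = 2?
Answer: 11459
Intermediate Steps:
Y(J, E) = 2 - 15*E (Y(J, E) = -15*E + 2 = 2 - 15*E)
Y(-9, -15) + ((19 + 144) + 53)*52 = (2 - 15*(-15)) + ((19 + 144) + 53)*52 = (2 + 225) + (163 + 53)*52 = 227 + 216*52 = 227 + 11232 = 11459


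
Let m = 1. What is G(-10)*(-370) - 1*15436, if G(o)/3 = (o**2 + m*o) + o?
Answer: -104236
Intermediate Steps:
G(o) = 3*o**2 + 6*o (G(o) = 3*((o**2 + 1*o) + o) = 3*((o**2 + o) + o) = 3*((o + o**2) + o) = 3*(o**2 + 2*o) = 3*o**2 + 6*o)
G(-10)*(-370) - 1*15436 = (3*(-10)*(2 - 10))*(-370) - 1*15436 = (3*(-10)*(-8))*(-370) - 15436 = 240*(-370) - 15436 = -88800 - 15436 = -104236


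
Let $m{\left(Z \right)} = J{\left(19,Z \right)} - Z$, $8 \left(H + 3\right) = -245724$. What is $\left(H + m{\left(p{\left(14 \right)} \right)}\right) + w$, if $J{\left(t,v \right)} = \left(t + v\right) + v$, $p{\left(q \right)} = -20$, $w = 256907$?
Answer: $\frac{452375}{2} \approx 2.2619 \cdot 10^{5}$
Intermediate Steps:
$H = - \frac{61437}{2}$ ($H = -3 + \frac{1}{8} \left(-245724\right) = -3 - \frac{61431}{2} = - \frac{61437}{2} \approx -30719.0$)
$J{\left(t,v \right)} = t + 2 v$
$m{\left(Z \right)} = 19 + Z$ ($m{\left(Z \right)} = \left(19 + 2 Z\right) - Z = 19 + Z$)
$\left(H + m{\left(p{\left(14 \right)} \right)}\right) + w = \left(- \frac{61437}{2} + \left(19 - 20\right)\right) + 256907 = \left(- \frac{61437}{2} - 1\right) + 256907 = - \frac{61439}{2} + 256907 = \frac{452375}{2}$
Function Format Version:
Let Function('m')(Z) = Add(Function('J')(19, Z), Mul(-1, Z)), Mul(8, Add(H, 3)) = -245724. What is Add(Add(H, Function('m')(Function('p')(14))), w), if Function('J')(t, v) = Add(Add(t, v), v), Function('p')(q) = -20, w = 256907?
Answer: Rational(452375, 2) ≈ 2.2619e+5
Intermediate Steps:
H = Rational(-61437, 2) (H = Add(-3, Mul(Rational(1, 8), -245724)) = Add(-3, Rational(-61431, 2)) = Rational(-61437, 2) ≈ -30719.)
Function('J')(t, v) = Add(t, Mul(2, v))
Function('m')(Z) = Add(19, Z) (Function('m')(Z) = Add(Add(19, Mul(2, Z)), Mul(-1, Z)) = Add(19, Z))
Add(Add(H, Function('m')(Function('p')(14))), w) = Add(Add(Rational(-61437, 2), Add(19, -20)), 256907) = Add(Add(Rational(-61437, 2), -1), 256907) = Add(Rational(-61439, 2), 256907) = Rational(452375, 2)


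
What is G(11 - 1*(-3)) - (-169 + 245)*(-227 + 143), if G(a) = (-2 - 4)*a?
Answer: 6300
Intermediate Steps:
G(a) = -6*a
G(11 - 1*(-3)) - (-169 + 245)*(-227 + 143) = -6*(11 - 1*(-3)) - (-169 + 245)*(-227 + 143) = -6*(11 + 3) - 76*(-84) = -6*14 - 1*(-6384) = -84 + 6384 = 6300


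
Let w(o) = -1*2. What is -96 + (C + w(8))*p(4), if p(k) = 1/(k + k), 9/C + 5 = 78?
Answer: -56201/584 ≈ -96.235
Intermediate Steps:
C = 9/73 (C = 9/(-5 + 78) = 9/73 ≈ 0.12329)
w(o) = -2
p(k) = 1/(2*k)
-96 + (C + w(8))*p(4) = -96 + (9/73 - 2)*((1/2)/4) = -96 - 137/(146*4) = -96 - 137/73*1/8 = -96 - 137/584 = -56201/584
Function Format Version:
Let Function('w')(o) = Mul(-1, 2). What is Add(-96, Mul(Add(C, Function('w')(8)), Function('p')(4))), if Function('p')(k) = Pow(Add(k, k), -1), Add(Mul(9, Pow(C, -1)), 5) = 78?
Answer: Rational(-56201, 584) ≈ -96.235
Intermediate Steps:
C = Rational(9, 73) (C = Mul(9, Pow(Add(-5, 78), -1)) = Mul(9, Pow(73, -1)) = Mul(9, Rational(1, 73)) = Rational(9, 73) ≈ 0.12329)
Function('w')(o) = -2
Function('p')(k) = Mul(Rational(1, 2), Pow(k, -1)) (Function('p')(k) = Pow(Mul(2, k), -1) = Mul(Rational(1, 2), Pow(k, -1)))
Add(-96, Mul(Add(C, Function('w')(8)), Function('p')(4))) = Add(-96, Mul(Add(Rational(9, 73), -2), Mul(Rational(1, 2), Pow(4, -1)))) = Add(-96, Mul(Rational(-137, 73), Mul(Rational(1, 2), Rational(1, 4)))) = Add(-96, Mul(Rational(-137, 73), Rational(1, 8))) = Add(-96, Rational(-137, 584)) = Rational(-56201, 584)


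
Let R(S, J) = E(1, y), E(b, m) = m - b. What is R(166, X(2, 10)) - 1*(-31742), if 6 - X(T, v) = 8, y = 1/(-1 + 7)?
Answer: 190447/6 ≈ 31741.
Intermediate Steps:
y = 1/6 ≈ 0.16667
X(T, v) = -2 (X(T, v) = 6 - 1*8 = 6 - 8 = -2)
R(S, J) = -5/6 (R(S, J) = 1/6 - 1*1 = 1/6 - 1 = -5/6)
R(166, X(2, 10)) - 1*(-31742) = -5/6 - 1*(-31742) = -5/6 + 31742 = 190447/6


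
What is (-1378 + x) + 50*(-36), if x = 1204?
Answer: -1974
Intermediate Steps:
(-1378 + x) + 50*(-36) = (-1378 + 1204) + 50*(-36) = -174 - 1800 = -1974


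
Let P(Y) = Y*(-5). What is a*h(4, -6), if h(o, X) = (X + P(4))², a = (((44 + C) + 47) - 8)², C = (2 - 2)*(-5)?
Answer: 4656964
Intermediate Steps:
P(Y) = -5*Y
C = 0 (C = 0*(-5) = 0)
a = 6889 (a = (((44 + 0) + 47) - 8)² = ((44 + 47) - 8)² = (91 - 8)² = 83² = 6889)
h(o, X) = (-20 + X)² (h(o, X) = (X - 5*4)² = (X - 20)² = (-20 + X)²)
a*h(4, -6) = 6889*(-20 - 6)² = 6889*(-26)² = 6889*676 = 4656964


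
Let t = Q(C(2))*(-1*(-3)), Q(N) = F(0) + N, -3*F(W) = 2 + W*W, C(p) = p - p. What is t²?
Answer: 4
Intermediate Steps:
C(p) = 0
F(W) = -⅔ - W²/3 (F(W) = -(2 + W*W)/3 = -(2 + W²)/3 = -⅔ - W²/3)
Q(N) = -⅔ + N (Q(N) = (-⅔ - ⅓*0²) + N = (-⅔ - ⅓*0) + N = (-⅔ + 0) + N = -⅔ + N)
t = -2 (t = (-⅔ + 0)*(-1*(-3)) = -⅔*3 = -2)
t² = (-2)² = 4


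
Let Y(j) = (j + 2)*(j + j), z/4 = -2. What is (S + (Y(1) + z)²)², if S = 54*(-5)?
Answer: 70756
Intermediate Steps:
S = -270
z = -8 (z = 4*(-2) = -8)
Y(j) = 2*j*(2 + j) (Y(j) = (2 + j)*(2*j) = 2*j*(2 + j))
(S + (Y(1) + z)²)² = (-270 + (2*1*(2 + 1) - 8)²)² = (-270 + (2*1*3 - 8)²)² = (-270 + (6 - 8)²)² = (-270 + (-2)²)² = (-270 + 4)² = (-266)² = 70756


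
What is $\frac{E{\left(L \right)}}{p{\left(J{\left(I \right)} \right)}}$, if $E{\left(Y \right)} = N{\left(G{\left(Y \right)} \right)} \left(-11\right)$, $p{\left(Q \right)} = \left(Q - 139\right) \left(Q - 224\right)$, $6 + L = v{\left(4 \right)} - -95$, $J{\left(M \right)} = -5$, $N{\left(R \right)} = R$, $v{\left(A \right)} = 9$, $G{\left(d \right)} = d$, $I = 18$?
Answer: $- \frac{539}{16488} \approx -0.03269$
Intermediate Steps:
$L = 98$ ($L = -6 + \left(9 - -95\right) = -6 + \left(9 + 95\right) = -6 + 104 = 98$)
$p{\left(Q \right)} = \left(-224 + Q\right) \left(-139 + Q\right)$ ($p{\left(Q \right)} = \left(-139 + Q\right) \left(-224 + Q\right) = \left(-224 + Q\right) \left(-139 + Q\right)$)
$E{\left(Y \right)} = - 11 Y$ ($E{\left(Y \right)} = Y \left(-11\right) = - 11 Y$)
$\frac{E{\left(L \right)}}{p{\left(J{\left(I \right)} \right)}} = \frac{\left(-11\right) 98}{31136 + \left(-5\right)^{2} - -1815} = - \frac{1078}{31136 + 25 + 1815} = - \frac{1078}{32976} = \left(-1078\right) \frac{1}{32976} = - \frac{539}{16488}$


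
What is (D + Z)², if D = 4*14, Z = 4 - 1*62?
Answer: 4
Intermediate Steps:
Z = -58 (Z = 4 - 62 = -58)
D = 56
(D + Z)² = (56 - 58)² = (-2)² = 4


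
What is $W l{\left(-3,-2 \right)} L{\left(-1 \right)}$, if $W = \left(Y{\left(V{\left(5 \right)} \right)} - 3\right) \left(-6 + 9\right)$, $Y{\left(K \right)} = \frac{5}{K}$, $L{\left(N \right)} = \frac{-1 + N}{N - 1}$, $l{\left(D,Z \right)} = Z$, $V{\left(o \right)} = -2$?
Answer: $33$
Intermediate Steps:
$L{\left(N \right)} = 1$ ($L{\left(N \right)} = \frac{-1 + N}{-1 + N} = 1$)
$W = - \frac{33}{2}$ ($W = \left(\frac{5}{-2} - 3\right) \left(-6 + 9\right) = \left(5 \left(- \frac{1}{2}\right) - 3\right) 3 = \left(- \frac{5}{2} - 3\right) 3 = \left(- \frac{11}{2}\right) 3 = - \frac{33}{2} \approx -16.5$)
$W l{\left(-3,-2 \right)} L{\left(-1 \right)} = \left(- \frac{33}{2}\right) \left(-2\right) 1 = 33 \cdot 1 = 33$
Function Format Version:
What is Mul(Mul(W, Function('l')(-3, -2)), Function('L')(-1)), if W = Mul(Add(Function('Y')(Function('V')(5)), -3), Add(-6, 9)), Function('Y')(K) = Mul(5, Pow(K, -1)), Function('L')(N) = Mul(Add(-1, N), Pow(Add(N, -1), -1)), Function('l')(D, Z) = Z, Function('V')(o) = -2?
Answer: 33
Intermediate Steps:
Function('L')(N) = 1 (Function('L')(N) = Mul(Add(-1, N), Pow(Add(-1, N), -1)) = 1)
W = Rational(-33, 2) (W = Mul(Add(Mul(5, Pow(-2, -1)), -3), Add(-6, 9)) = Mul(Add(Mul(5, Rational(-1, 2)), -3), 3) = Mul(Add(Rational(-5, 2), -3), 3) = Mul(Rational(-11, 2), 3) = Rational(-33, 2) ≈ -16.500)
Mul(Mul(W, Function('l')(-3, -2)), Function('L')(-1)) = Mul(Mul(Rational(-33, 2), -2), 1) = Mul(33, 1) = 33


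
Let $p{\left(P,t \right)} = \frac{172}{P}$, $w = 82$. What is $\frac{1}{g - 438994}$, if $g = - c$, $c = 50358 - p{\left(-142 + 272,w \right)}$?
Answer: $- \frac{65}{31807794} \approx -2.0435 \cdot 10^{-6}$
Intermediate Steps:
$c = \frac{3273184}{65}$ ($c = 50358 - \frac{172}{-142 + 272} = 50358 - \frac{172}{130} = 50358 - 172 \cdot \frac{1}{130} = 50358 - \frac{86}{65} = \frac{3273184}{65} \approx 50357.0$)
$g = - \frac{3273184}{65}$ ($g = \left(-1\right) \frac{3273184}{65} = - \frac{3273184}{65} \approx -50357.0$)
$\frac{1}{g - 438994} = \frac{1}{- \frac{3273184}{65} - 438994} = \frac{1}{- \frac{31807794}{65}} = - \frac{65}{31807794}$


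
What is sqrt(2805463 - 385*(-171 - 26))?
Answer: 2*sqrt(720327) ≈ 1697.4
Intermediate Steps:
sqrt(2805463 - 385*(-171 - 26)) = sqrt(2805463 - 385*(-197)) = sqrt(2805463 + 75845) = sqrt(2881308) = 2*sqrt(720327)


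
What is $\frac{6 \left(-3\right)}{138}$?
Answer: $- \frac{3}{23} \approx -0.13043$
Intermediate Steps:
$\frac{6 \left(-3\right)}{138} = \left(-18\right) \frac{1}{138} = - \frac{3}{23}$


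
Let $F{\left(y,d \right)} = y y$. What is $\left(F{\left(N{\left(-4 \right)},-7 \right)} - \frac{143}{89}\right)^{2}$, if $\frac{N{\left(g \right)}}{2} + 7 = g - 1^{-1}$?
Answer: $\frac{2613356641}{7921} \approx 3.2993 \cdot 10^{5}$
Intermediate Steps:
$N{\left(g \right)} = -16 + 2 g$ ($N{\left(g \right)} = -14 + 2 \left(g - 1^{-1}\right) = -14 + 2 \left(g - 1\right) = -14 + 2 \left(-1 + g\right) = -14 + \left(-2 + 2 g\right) = -16 + 2 g$)
$F{\left(y,d \right)} = y^{2}$
$\left(F{\left(N{\left(-4 \right)},-7 \right)} - \frac{143}{89}\right)^{2} = \left(\left(-16 + 2 \left(-4\right)\right)^{2} - \frac{143}{89}\right)^{2} = \left(\left(-16 - 8\right)^{2} - \frac{143}{89}\right)^{2} = \left(\left(-24\right)^{2} - \frac{143}{89}\right)^{2} = \left(576 - \frac{143}{89}\right)^{2} = \left(\frac{51121}{89}\right)^{2} = \frac{2613356641}{7921}$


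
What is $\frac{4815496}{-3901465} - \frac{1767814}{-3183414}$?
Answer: $- \frac{4216326467917}{6209989150755} \approx -0.67896$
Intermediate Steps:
$\frac{4815496}{-3901465} - \frac{1767814}{-3183414} = 4815496 \left(- \frac{1}{3901465}\right) - - \frac{883907}{1591707} = - \frac{4815496}{3901465} + \frac{883907}{1591707} = - \frac{4216326467917}{6209989150755}$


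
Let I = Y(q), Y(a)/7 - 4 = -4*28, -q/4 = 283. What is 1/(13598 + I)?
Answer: 1/12842 ≈ 7.7870e-5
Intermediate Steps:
q = -1132 (q = -4*283 = -1132)
Y(a) = -756 (Y(a) = 28 + 7*(-4*28) = 28 + 7*(-112) = 28 - 784 = -756)
I = -756
1/(13598 + I) = 1/(13598 - 756) = 1/12842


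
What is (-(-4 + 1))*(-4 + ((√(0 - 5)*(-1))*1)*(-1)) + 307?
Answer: 295 + 3*I*√5 ≈ 295.0 + 6.7082*I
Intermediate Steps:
(-(-4 + 1))*(-4 + ((√(0 - 5)*(-1))*1)*(-1)) + 307 = (-1*(-3))*(-4 + ((√(-5)*(-1))*1)*(-1)) + 307 = 3*(-4 + (((I*√5)*(-1))*1)*(-1)) + 307 = 3*(-4 + (-I*√5*1)*(-1)) + 307 = 3*(-4 - I*√5*(-1)) + 307 = 3*(-4 + I*√5) + 307 = (-12 + 3*I*√5) + 307 = 295 + 3*I*√5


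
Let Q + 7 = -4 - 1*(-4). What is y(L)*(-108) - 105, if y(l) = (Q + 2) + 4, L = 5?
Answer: 3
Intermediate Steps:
Q = -7 (Q = -7 + (-4 - 1*(-4)) = -7 + (-4 + 4) = -7 + 0 = -7)
y(l) = -1 (y(l) = (-7 + 2) + 4 = -5 + 4 = -1)
y(L)*(-108) - 105 = -1*(-108) - 105 = 108 - 105 = 3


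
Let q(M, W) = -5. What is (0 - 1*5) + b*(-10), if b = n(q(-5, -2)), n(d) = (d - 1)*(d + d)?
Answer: -605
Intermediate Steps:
n(d) = 2*d*(-1 + d) (n(d) = (-1 + d)*(2*d) = 2*d*(-1 + d))
b = 60 (b = 2*(-5)*(-1 - 5) = 2*(-5)*(-6) = 60)
(0 - 1*5) + b*(-10) = (0 - 1*5) + 60*(-10) = (0 - 5) - 600 = -5 - 600 = -605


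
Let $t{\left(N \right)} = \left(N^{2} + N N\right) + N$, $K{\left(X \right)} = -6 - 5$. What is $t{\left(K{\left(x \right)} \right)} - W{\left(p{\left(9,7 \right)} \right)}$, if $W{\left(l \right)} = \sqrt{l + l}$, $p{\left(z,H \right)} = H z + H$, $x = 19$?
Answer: $231 - 2 \sqrt{35} \approx 219.17$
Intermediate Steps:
$K{\left(X \right)} = -11$
$t{\left(N \right)} = N + 2 N^{2}$ ($t{\left(N \right)} = \left(N^{2} + N^{2}\right) + N = 2 N^{2} + N = N + 2 N^{2}$)
$p{\left(z,H \right)} = H + H z$
$W{\left(l \right)} = \sqrt{2} \sqrt{l}$ ($W{\left(l \right)} = \sqrt{2 l} = \sqrt{2} \sqrt{l}$)
$t{\left(K{\left(x \right)} \right)} - W{\left(p{\left(9,7 \right)} \right)} = - 11 \left(1 + 2 \left(-11\right)\right) - \sqrt{2} \sqrt{7 \left(1 + 9\right)} = - 11 \left(1 - 22\right) - \sqrt{2} \sqrt{7 \cdot 10} = \left(-11\right) \left(-21\right) - \sqrt{2} \sqrt{70} = 231 - 2 \sqrt{35}$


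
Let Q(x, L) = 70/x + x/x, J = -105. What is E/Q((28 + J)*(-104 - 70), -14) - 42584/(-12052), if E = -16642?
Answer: -23987991835/1449253 ≈ -16552.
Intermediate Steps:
Q(x, L) = 1 + 70/x (Q(x, L) = 70/x + 1 = 1 + 70/x)
E/Q((28 + J)*(-104 - 70), -14) - 42584/(-12052) = -16642*(-104 - 70)*(28 - 105)/(70 + (28 - 105)*(-104 - 70)) - 42584/(-12052) = -16642*13398/(70 - 77*(-174)) - 42584*(-1/12052) = -16642*13398/(70 + 13398) + 10646/3013 = -16642/((1/13398)*13468) + 10646/3013 = -16642/962/957 + 10646/3013 = -16642*957/962 + 10646/3013 = -7963197/481 + 10646/3013 = -23987991835/1449253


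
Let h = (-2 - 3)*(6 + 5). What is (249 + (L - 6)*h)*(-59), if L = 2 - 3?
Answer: -37406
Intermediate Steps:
L = -1
h = -55 (h = -5*11 = -55)
(249 + (L - 6)*h)*(-59) = (249 + (-1 - 6)*(-55))*(-59) = (249 - 7*(-55))*(-59) = (249 + 385)*(-59) = 634*(-59) = -37406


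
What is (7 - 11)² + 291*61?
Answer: 17767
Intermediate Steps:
(7 - 11)² + 291*61 = (-4)² + 17751 = 16 + 17751 = 17767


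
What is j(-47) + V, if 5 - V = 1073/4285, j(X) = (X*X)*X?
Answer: -444861203/4285 ≈ -1.0382e+5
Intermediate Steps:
j(X) = X³ (j(X) = X²*X = X³)
V = 20352/4285 (V = 5 - 1073/4285 = 20352/4285 ≈ 4.7496)
j(-47) + V = (-47)³ + 20352/4285 = -103823 + 20352/4285 = -444861203/4285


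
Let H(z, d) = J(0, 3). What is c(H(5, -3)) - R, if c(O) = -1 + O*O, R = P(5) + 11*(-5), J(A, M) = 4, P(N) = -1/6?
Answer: 421/6 ≈ 70.167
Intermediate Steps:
P(N) = -⅙ (P(N) = -1*⅙ = -⅙)
H(z, d) = 4
R = -331/6 (R = -⅙ + 11*(-5) = -⅙ - 55 = -331/6 ≈ -55.167)
c(O) = -1 + O²
c(H(5, -3)) - R = (-1 + 4²) - 1*(-331/6) = (-1 + 16) + 331/6 = 15 + 331/6 = 421/6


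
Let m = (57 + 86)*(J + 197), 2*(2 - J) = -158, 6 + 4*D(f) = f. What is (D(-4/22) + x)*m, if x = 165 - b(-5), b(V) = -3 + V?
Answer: 6816004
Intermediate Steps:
D(f) = -3/2 + f/4
J = 81 (J = 2 - ½*(-158) = 2 + 79 = 81)
m = 39754 (m = (57 + 86)*(81 + 197) = 143*278 = 39754)
x = 173 (x = 165 - (-3 - 5) = 165 - 1*(-8) = 165 + 8 = 173)
(D(-4/22) + x)*m = ((-3/2 + (-4/22)/4) + 173)*39754 = ((-3/2 + (-4*1/22)/4) + 173)*39754 = ((-3/2 + (¼)*(-2/11)) + 173)*39754 = ((-3/2 - 1/22) + 173)*39754 = (-17/11 + 173)*39754 = (1886/11)*39754 = 6816004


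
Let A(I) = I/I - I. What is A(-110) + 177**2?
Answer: 31440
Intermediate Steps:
A(I) = 1 - I
A(-110) + 177**2 = (1 - 1*(-110)) + 177**2 = (1 + 110) + 31329 = 111 + 31329 = 31440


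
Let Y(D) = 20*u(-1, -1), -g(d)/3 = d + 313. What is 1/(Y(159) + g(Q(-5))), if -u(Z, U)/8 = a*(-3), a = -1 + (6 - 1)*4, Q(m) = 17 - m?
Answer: 1/8115 ≈ 0.00012323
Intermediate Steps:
a = 19 (a = -1 + 5*4 = -1 + 20 = 19)
g(d) = -939 - 3*d (g(d) = -3*(d + 313) = -3*(313 + d) = -939 - 3*d)
u(Z, U) = 456 (u(Z, U) = -152*(-3) = -8*(-57) = 456)
Y(D) = 9120 (Y(D) = 20*456 = 9120)
1/(Y(159) + g(Q(-5))) = 1/(9120 + (-939 - 3*(17 - 1*(-5)))) = 1/(9120 + (-939 - 3*(17 + 5))) = 1/(9120 + (-939 - 3*22)) = 1/(9120 + (-939 - 66)) = 1/(9120 - 1005) = 1/8115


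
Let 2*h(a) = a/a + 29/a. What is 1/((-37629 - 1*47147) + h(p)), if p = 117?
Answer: -117/9918719 ≈ -1.1796e-5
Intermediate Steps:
h(a) = ½ + 29/(2*a) (h(a) = (a/a + 29/a)/2 = (1 + 29/a)/2 = ½ + 29/(2*a))
1/((-37629 - 1*47147) + h(p)) = 1/((-37629 - 1*47147) + (½)*(29 + 117)/117) = 1/((-37629 - 47147) + (½)*(1/117)*146) = 1/(-84776 + 73/117) = 1/(-9918719/117) = -117/9918719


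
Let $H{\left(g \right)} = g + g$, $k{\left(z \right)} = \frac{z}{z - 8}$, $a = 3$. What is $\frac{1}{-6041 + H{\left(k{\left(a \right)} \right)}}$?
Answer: $- \frac{5}{30211} \approx -0.0001655$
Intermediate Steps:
$k{\left(z \right)} = \frac{z}{-8 + z}$
$H{\left(g \right)} = 2 g$
$\frac{1}{-6041 + H{\left(k{\left(a \right)} \right)}} = \frac{1}{-6041 + 2 \frac{3}{-8 + 3}} = \frac{1}{-6041 + 2 \frac{3}{-5}} = \frac{1}{-6041 + 2 \cdot 3 \left(- \frac{1}{5}\right)} = \frac{1}{-6041 + 2 \left(- \frac{3}{5}\right)} = \frac{1}{-6041 - \frac{6}{5}} = \frac{1}{- \frac{30211}{5}} = - \frac{5}{30211}$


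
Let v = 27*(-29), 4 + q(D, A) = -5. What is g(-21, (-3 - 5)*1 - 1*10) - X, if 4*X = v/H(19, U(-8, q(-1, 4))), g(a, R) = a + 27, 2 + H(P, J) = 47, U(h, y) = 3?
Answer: 207/20 ≈ 10.350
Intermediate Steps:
q(D, A) = -9 (q(D, A) = -4 - 5 = -9)
H(P, J) = 45 (H(P, J) = -2 + 47 = 45)
v = -783
g(a, R) = 27 + a
X = -87/20 (X = (-783/45)/4 = (-783*1/45)/4 = (1/4)*(-87/5) = -87/20 ≈ -4.3500)
g(-21, (-3 - 5)*1 - 1*10) - X = (27 - 21) - 1*(-87/20) = 6 + 87/20 = 207/20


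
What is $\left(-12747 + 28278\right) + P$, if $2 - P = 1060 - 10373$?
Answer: $24846$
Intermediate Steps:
$P = 9315$ ($P = 2 - \left(1060 - 10373\right) = 2 - -9313 = 2 + 9313 = 9315$)
$\left(-12747 + 28278\right) + P = \left(-12747 + 28278\right) + 9315 = 15531 + 9315 = 24846$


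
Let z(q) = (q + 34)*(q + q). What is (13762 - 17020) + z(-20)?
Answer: -3818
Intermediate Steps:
z(q) = 2*q*(34 + q) (z(q) = (34 + q)*(2*q) = 2*q*(34 + q))
(13762 - 17020) + z(-20) = (13762 - 17020) + 2*(-20)*(34 - 20) = -3258 + 2*(-20)*14 = -3258 - 560 = -3818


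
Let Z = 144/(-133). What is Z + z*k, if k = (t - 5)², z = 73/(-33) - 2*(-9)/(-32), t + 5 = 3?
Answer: -9623437/70224 ≈ -137.04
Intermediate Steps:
t = -2 (t = -5 + 3 = -2)
z = -1465/528 (z = 73*(-1/33) + 18*(-1/32) = -73/33 - 9/16 = -1465/528 ≈ -2.7746)
Z = -144/133 (Z = 144*(-1/133) = -144/133 ≈ -1.0827)
k = 49 (k = (-2 - 5)² = (-7)² = 49)
Z + z*k = -144/133 - 1465/528*49 = -144/133 - 71785/528 = -9623437/70224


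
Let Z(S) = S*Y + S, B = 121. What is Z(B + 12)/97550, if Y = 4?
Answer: 133/19510 ≈ 0.0068170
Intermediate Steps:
Z(S) = 5*S (Z(S) = S*4 + S = 4*S + S = 5*S)
Z(B + 12)/97550 = (5*(121 + 12))/97550 = (5*133)*(1/97550) = 665*(1/97550) = 133/19510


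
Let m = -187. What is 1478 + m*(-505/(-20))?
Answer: -12975/4 ≈ -3243.8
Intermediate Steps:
1478 + m*(-505/(-20)) = 1478 - (-94435)/(-20) = 1478 - (-94435)*(-1)/20 = 1478 - 187*101/4 = 1478 - 18887/4 = -12975/4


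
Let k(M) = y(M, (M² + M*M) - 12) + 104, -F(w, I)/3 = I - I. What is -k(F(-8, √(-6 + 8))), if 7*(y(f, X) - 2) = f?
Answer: -106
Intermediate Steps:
y(f, X) = 2 + f/7
F(w, I) = 0 (F(w, I) = -3*(I - I) = -3*0 = 0)
k(M) = 106 + M/7 (k(M) = (2 + M/7) + 104 = 106 + M/7)
-k(F(-8, √(-6 + 8))) = -(106 + (⅐)*0) = -(106 + 0) = -1*106 = -106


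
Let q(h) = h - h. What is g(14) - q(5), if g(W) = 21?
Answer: 21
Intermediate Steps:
q(h) = 0
g(14) - q(5) = 21 - 1*0 = 21 + 0 = 21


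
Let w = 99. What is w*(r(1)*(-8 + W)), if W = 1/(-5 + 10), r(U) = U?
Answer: -3861/5 ≈ -772.20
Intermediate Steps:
W = ⅕ (W = 1/5 = ⅕ ≈ 0.20000)
w*(r(1)*(-8 + W)) = 99*(1*(-8 + ⅕)) = 99*(1*(-39/5)) = 99*(-39/5) = -3861/5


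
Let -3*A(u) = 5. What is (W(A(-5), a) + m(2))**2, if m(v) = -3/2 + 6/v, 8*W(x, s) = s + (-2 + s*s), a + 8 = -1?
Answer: 1681/16 ≈ 105.06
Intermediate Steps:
a = -9 (a = -8 - 1 = -9)
A(u) = -5/3 (A(u) = -1/3*5 = -5/3)
W(x, s) = -1/4 + s/8 + s**2/8 (W(x, s) = (s + (-2 + s*s))/8 = (s + (-2 + s**2))/8 = (-2 + s + s**2)/8 = -1/4 + s/8 + s**2/8)
m(v) = -3/2 + 6/v (m(v) = -3*1/2 + 6/v = -3/2 + 6/v)
(W(A(-5), a) + m(2))**2 = ((-1/4 + (1/8)*(-9) + (1/8)*(-9)**2) + (-3/2 + 6/2))**2 = ((-1/4 - 9/8 + (1/8)*81) + (-3/2 + 6*(1/2)))**2 = ((-1/4 - 9/8 + 81/8) + (-3/2 + 3))**2 = (35/4 + 3/2)**2 = (41/4)**2 = 1681/16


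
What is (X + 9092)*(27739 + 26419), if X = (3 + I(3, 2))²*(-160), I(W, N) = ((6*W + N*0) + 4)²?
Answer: -2054643387784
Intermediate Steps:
I(W, N) = (4 + 6*W)² (I(W, N) = ((6*W + 0) + 4)² = (6*W + 4)² = (4 + 6*W)²)
X = -37947040 (X = (3 + 4*(2 + 3*3)²)²*(-160) = (3 + 4*(2 + 9)²)²*(-160) = (3 + 4*11²)²*(-160) = (3 + 4*121)²*(-160) = (3 + 484)²*(-160) = 487²*(-160) = 237169*(-160) = -37947040)
(X + 9092)*(27739 + 26419) = (-37947040 + 9092)*(27739 + 26419) = -37937948*54158 = -2054643387784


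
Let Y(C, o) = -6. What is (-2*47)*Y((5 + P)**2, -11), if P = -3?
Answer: 564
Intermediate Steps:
(-2*47)*Y((5 + P)**2, -11) = -2*47*(-6) = -94*(-6) = 564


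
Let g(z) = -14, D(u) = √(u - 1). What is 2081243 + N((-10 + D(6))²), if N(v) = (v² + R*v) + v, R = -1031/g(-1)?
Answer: 4204211/2 - 39850*√5/7 ≈ 2.0894e+6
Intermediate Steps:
D(u) = √(-1 + u)
R = 1031/14 (R = -1031/(-14) = -1031*(-1/14) = 1031/14 ≈ 73.643)
N(v) = v² + 1045*v/14 (N(v) = (v² + 1031*v/14) + v = v² + 1045*v/14)
2081243 + N((-10 + D(6))²) = 2081243 + (-10 + √(-1 + 6))²*(1045 + 14*(-10 + √(-1 + 6))²)/14 = 2081243 + (-10 + √5)²*(1045 + 14*(-10 + √5)²)/14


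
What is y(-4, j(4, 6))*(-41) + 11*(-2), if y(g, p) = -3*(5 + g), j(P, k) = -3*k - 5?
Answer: 101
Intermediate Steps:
j(P, k) = -5 - 3*k
y(g, p) = -15 - 3*g
y(-4, j(4, 6))*(-41) + 11*(-2) = (-15 - 3*(-4))*(-41) + 11*(-2) = (-15 + 12)*(-41) - 22 = -3*(-41) - 22 = 123 - 22 = 101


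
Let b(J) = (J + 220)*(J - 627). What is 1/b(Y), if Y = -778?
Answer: 1/783990 ≈ 1.2755e-6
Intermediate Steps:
b(J) = (-627 + J)*(220 + J) (b(J) = (220 + J)*(-627 + J) = (-627 + J)*(220 + J))
1/b(Y) = 1/(-137940 + (-778)² - 407*(-778)) = 1/(-137940 + 605284 + 316646) = 1/783990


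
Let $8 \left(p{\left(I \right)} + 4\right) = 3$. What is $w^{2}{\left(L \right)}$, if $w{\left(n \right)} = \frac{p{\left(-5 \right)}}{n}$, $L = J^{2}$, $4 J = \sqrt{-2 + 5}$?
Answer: $\frac{3364}{9} \approx 373.78$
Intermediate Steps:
$p{\left(I \right)} = - \frac{29}{8}$ ($p{\left(I \right)} = -4 + \frac{1}{8} \cdot 3 = -4 + \frac{3}{8} = - \frac{29}{8}$)
$J = \frac{\sqrt{3}}{4}$ ($J = \frac{\sqrt{-2 + 5}}{4} = \frac{\sqrt{3}}{4} \approx 0.43301$)
$L = \frac{3}{16}$ ($L = \left(\frac{\sqrt{3}}{4}\right)^{2} = \frac{3}{16} \approx 0.1875$)
$w{\left(n \right)} = - \frac{29}{8 n}$
$w^{2}{\left(L \right)} = \left(- \frac{29}{8 \cdot \frac{3}{16}}\right)^{2} = \left(\left(- \frac{29}{8}\right) \frac{16}{3}\right)^{2} = \left(- \frac{58}{3}\right)^{2} = \frac{3364}{9}$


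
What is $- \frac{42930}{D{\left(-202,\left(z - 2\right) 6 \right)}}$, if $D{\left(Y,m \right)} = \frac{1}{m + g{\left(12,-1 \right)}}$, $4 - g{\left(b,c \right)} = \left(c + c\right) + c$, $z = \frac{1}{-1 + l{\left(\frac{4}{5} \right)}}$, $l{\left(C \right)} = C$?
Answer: $1502550$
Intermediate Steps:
$z = -5$ ($z = \frac{1}{-1 + \frac{4}{5}} = \frac{1}{- \frac{1}{5}} = -5$)
$g{\left(b,c \right)} = 4 - 3 c$ ($g{\left(b,c \right)} = 4 - \left(\left(c + c\right) + c\right) = 4 - \left(2 c + c\right) = 4 - 3 c$)
$D{\left(Y,m \right)} = \frac{1}{7 + m}$ ($D{\left(Y,m \right)} = \frac{1}{m + \left(4 - -3\right)} = \frac{1}{m + \left(4 + 3\right)} = \frac{1}{m + 7} = \frac{1}{7 + m}$)
$- \frac{42930}{D{\left(-202,\left(z - 2\right) 6 \right)}} = - \frac{42930}{\frac{1}{7 + \left(-5 - 2\right) 6}} = - \frac{42930}{\frac{1}{7 - 42}} = - \frac{42930}{\frac{1}{-35}} = - \frac{42930}{- \frac{1}{35}} = \left(-42930\right) \left(-35\right) = 1502550$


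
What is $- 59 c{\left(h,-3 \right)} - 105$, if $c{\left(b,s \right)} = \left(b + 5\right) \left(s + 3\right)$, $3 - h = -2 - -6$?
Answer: $-105$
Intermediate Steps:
$h = -1$ ($h = 3 - \left(-2 - -6\right) = 3 - \left(-2 + 6\right) = 3 - 4 = -1$)
$c{\left(b,s \right)} = \left(3 + s\right) \left(5 + b\right)$ ($c{\left(b,s \right)} = \left(5 + b\right) \left(3 + s\right) = \left(3 + s\right) \left(5 + b\right)$)
$- 59 c{\left(h,-3 \right)} - 105 = - 59 \left(15 + 3 \left(-1\right) + 5 \left(-3\right) - -3\right) - 105 = - 59 \left(15 - 3 - 15 + 3\right) - 105 = \left(-59\right) 0 - 105 = 0 - 105 = -105$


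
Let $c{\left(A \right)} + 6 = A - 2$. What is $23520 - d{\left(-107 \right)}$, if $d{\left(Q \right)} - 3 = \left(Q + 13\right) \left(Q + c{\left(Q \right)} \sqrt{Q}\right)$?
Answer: $13459 - 10810 i \sqrt{107} \approx 13459.0 - 1.1182 \cdot 10^{5} i$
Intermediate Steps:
$c{\left(A \right)} = -8 + A$ ($c{\left(A \right)} = -6 + \left(A - 2\right) = -6 + \left(-2 + A\right) = -8 + A$)
$d{\left(Q \right)} = 3 + \left(13 + Q\right) \left(Q + \sqrt{Q} \left(-8 + Q\right)\right)$ ($d{\left(Q \right)} = 3 + \left(Q + 13\right) \left(Q + \left(-8 + Q\right) \sqrt{Q}\right) = 3 + \left(13 + Q\right) \left(Q + \sqrt{Q} \left(-8 + Q\right)\right)$)
$23520 - d{\left(-107 \right)} = 23520 - \left(3 + \left(-107\right)^{2} + 13 \left(-107\right) + \left(-107\right)^{\frac{3}{2}} \left(-8 - 107\right) + 13 \sqrt{-107} \left(-8 - 107\right)\right) = 23520 - \left(3 + 11449 - 1391 + - 107 i \sqrt{107} \left(-115\right) + 13 i \sqrt{107} \left(-115\right)\right) = 23520 - \left(3 + 11449 - 1391 + 12305 i \sqrt{107} - 1495 i \sqrt{107}\right) = 23520 - \left(10061 + 10810 i \sqrt{107}\right) = 13459 - 10810 i \sqrt{107}$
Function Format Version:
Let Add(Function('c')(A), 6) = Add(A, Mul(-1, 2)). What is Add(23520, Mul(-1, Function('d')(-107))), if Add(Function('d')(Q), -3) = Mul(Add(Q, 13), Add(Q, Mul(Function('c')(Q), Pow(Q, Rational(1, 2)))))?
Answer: Add(13459, Mul(-10810, I, Pow(107, Rational(1, 2)))) ≈ Add(13459., Mul(-1.1182e+5, I))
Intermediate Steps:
Function('c')(A) = Add(-8, A) (Function('c')(A) = Add(-6, Add(A, Mul(-1, 2))) = Add(-6, Add(A, -2)) = Add(-6, Add(-2, A)) = Add(-8, A))
Function('d')(Q) = Add(3, Mul(Add(13, Q), Add(Q, Mul(Pow(Q, Rational(1, 2)), Add(-8, Q))))) (Function('d')(Q) = Add(3, Mul(Add(Q, 13), Add(Q, Mul(Add(-8, Q), Pow(Q, Rational(1, 2)))))) = Add(3, Mul(Add(13, Q), Add(Q, Mul(Pow(Q, Rational(1, 2)), Add(-8, Q))))))
Add(23520, Mul(-1, Function('d')(-107))) = Add(23520, Mul(-1, Add(3, Pow(-107, 2), Mul(13, -107), Mul(Pow(-107, Rational(3, 2)), Add(-8, -107)), Mul(13, Pow(-107, Rational(1, 2)), Add(-8, -107))))) = Add(23520, Mul(-1, Add(3, 11449, -1391, Mul(Mul(-107, I, Pow(107, Rational(1, 2))), -115), Mul(13, Mul(I, Pow(107, Rational(1, 2))), -115)))) = Add(23520, Mul(-1, Add(3, 11449, -1391, Mul(12305, I, Pow(107, Rational(1, 2))), Mul(-1495, I, Pow(107, Rational(1, 2)))))) = Add(23520, Mul(-1, Add(10061, Mul(10810, I, Pow(107, Rational(1, 2)))))) = Add(23520, Add(-10061, Mul(-10810, I, Pow(107, Rational(1, 2))))) = Add(13459, Mul(-10810, I, Pow(107, Rational(1, 2))))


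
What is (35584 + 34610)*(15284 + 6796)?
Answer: 1549883520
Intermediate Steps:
(35584 + 34610)*(15284 + 6796) = 70194*22080 = 1549883520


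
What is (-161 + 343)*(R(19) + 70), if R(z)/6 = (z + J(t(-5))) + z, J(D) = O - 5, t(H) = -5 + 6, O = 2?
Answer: 50960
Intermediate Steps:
t(H) = 1
J(D) = -3 (J(D) = 2 - 5 = -3)
R(z) = -18 + 12*z (R(z) = 6*((z - 3) + z) = 6*((-3 + z) + z) = 6*(-3 + 2*z) = -18 + 12*z)
(-161 + 343)*(R(19) + 70) = (-161 + 343)*((-18 + 12*19) + 70) = 182*((-18 + 228) + 70) = 182*(210 + 70) = 182*280 = 50960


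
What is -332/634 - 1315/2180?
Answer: -155747/138212 ≈ -1.1269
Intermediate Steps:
-332/634 - 1315/2180 = -332*1/634 - 1315*1/2180 = -166/317 - 263/436 = -155747/138212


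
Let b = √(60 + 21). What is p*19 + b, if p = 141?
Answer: 2688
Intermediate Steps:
b = 9 (b = √81 = 9)
p*19 + b = 141*19 + 9 = 2679 + 9 = 2688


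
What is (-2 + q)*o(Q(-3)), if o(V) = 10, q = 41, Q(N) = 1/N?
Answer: 390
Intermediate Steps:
(-2 + q)*o(Q(-3)) = (-2 + 41)*10 = 39*10 = 390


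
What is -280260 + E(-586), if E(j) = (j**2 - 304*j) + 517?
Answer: 241797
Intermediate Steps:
E(j) = 517 + j**2 - 304*j
-280260 + E(-586) = -280260 + (517 + (-586)**2 - 304*(-586)) = -280260 + (517 + 343396 + 178144) = -280260 + 522057 = 241797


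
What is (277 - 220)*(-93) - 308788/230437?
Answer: -1221855325/230437 ≈ -5302.3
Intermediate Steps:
(277 - 220)*(-93) - 308788/230437 = 57*(-93) - 308788/230437 = -5301 - 1*308788/230437 = -5301 - 308788/230437 = -1221855325/230437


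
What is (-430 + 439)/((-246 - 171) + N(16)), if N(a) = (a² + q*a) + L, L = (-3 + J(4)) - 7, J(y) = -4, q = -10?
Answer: -9/335 ≈ -0.026866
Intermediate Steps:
L = -14 (L = (-3 - 4) - 7 = -7 - 7 = -14)
N(a) = -14 + a² - 10*a (N(a) = (a² - 10*a) - 14 = -14 + a² - 10*a)
(-430 + 439)/((-246 - 171) + N(16)) = (-430 + 439)/((-246 - 171) + (-14 + 16² - 10*16)) = 9/(-417 + (-14 + 256 - 160)) = 9/(-417 + 82) = 9/(-335) = 9*(-1/335) = -9/335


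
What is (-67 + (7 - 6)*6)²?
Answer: 3721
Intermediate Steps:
(-67 + (7 - 6)*6)² = (-67 + 1*6)² = (-67 + 6)² = (-61)² = 3721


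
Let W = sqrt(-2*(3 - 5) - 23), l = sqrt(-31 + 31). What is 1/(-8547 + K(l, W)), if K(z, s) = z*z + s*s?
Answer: -1/8566 ≈ -0.00011674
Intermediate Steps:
l = 0 (l = sqrt(0) = 0)
W = I*sqrt(19) (W = sqrt(-2*(-2) - 23) = sqrt(4 - 23) = sqrt(-19) = I*sqrt(19) ≈ 4.3589*I)
K(z, s) = s**2 + z**2 (K(z, s) = z**2 + s**2 = s**2 + z**2)
1/(-8547 + K(l, W)) = 1/(-8547 + ((I*sqrt(19))**2 + 0**2)) = 1/(-8547 + (-19 + 0)) = 1/(-8547 - 19) = 1/(-8566) = -1/8566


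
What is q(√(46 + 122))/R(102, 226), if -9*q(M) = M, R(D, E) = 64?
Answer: -√42/288 ≈ -0.022503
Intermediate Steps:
q(M) = -M/9
q(√(46 + 122))/R(102, 226) = -√(46 + 122)/9/64 = -2*√42/9*(1/64) = -√42/288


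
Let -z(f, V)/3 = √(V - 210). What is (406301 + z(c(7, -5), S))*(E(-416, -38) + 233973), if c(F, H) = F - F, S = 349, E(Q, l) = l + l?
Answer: 95032584997 - 701691*√139 ≈ 9.5024e+10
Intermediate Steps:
E(Q, l) = 2*l
c(F, H) = 0
z(f, V) = -3*√(-210 + V) (z(f, V) = -3*√(V - 210) = -3*√(-210 + V))
(406301 + z(c(7, -5), S))*(E(-416, -38) + 233973) = (406301 - 3*√(-210 + 349))*(2*(-38) + 233973) = (406301 - 3*√139)*(-76 + 233973) = (406301 - 3*√139)*233897 = 95032584997 - 701691*√139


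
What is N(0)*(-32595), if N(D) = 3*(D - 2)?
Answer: 195570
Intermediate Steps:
N(D) = -6 + 3*D (N(D) = 3*(-2 + D) = -6 + 3*D)
N(0)*(-32595) = (-6 + 3*0)*(-32595) = (-6 + 0)*(-32595) = -6*(-32595) = 195570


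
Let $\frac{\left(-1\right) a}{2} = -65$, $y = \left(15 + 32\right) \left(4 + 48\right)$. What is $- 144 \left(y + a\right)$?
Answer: $-370656$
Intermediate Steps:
$y = 2444$ ($y = 47 \cdot 52 = 2444$)
$a = 130$ ($a = \left(-2\right) \left(-65\right) = 130$)
$- 144 \left(y + a\right) = - 144 \left(2444 + 130\right) = \left(-144\right) 2574 = -370656$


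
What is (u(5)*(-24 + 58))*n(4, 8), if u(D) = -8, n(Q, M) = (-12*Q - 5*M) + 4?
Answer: 22848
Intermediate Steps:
n(Q, M) = 4 - 12*Q - 5*M
(u(5)*(-24 + 58))*n(4, 8) = (-8*(-24 + 58))*(4 - 12*4 - 5*8) = (-8*34)*(4 - 48 - 40) = -272*(-84) = 22848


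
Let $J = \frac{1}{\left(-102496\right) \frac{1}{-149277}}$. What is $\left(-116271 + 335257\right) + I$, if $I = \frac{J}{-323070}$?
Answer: $\frac{2417122409390881}{11037794240} \approx 2.1899 \cdot 10^{5}$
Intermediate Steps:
$J = \frac{149277}{102496}$ ($J = \frac{1}{\left(-102496\right) \left(- \frac{1}{149277}\right)} = \frac{1}{\frac{102496}{149277}} = \frac{149277}{102496} \approx 1.4564$)
$I = - \frac{49759}{11037794240}$ ($I = \frac{149277}{102496 \left(-323070\right)} = \frac{149277}{102496} \left(- \frac{1}{323070}\right) = - \frac{49759}{11037794240} \approx -4.5081 \cdot 10^{-6}$)
$\left(-116271 + 335257\right) + I = \left(-116271 + 335257\right) - \frac{49759}{11037794240} = 218986 - \frac{49759}{11037794240} = \frac{2417122409390881}{11037794240}$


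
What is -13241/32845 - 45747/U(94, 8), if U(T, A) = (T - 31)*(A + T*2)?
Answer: -185117787/45063340 ≈ -4.1079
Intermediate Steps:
U(T, A) = (-31 + T)*(A + 2*T)
-13241/32845 - 45747/U(94, 8) = -13241/32845 - 45747/(-62*94 - 31*8 + 2*94² + 8*94) = -13241*1/32845 - 45747/(-5828 - 248 + 2*8836 + 752) = -13241/32845 - 45747/(-5828 - 248 + 17672 + 752) = -13241/32845 - 45747/12348 = -13241/32845 - 45747*1/12348 = -13241/32845 - 5083/1372 = -185117787/45063340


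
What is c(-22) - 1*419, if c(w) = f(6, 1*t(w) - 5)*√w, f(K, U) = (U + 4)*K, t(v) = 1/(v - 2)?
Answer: -419 - 25*I*√22/4 ≈ -419.0 - 29.315*I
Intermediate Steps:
t(v) = 1/(-2 + v)
f(K, U) = K*(4 + U) (f(K, U) = (4 + U)*K = K*(4 + U))
c(w) = √w*(-6 + 6/(-2 + w)) (c(w) = (6*(4 + (1/(-2 + w) - 5)))*√w = (6*(4 + (-5 + 1/(-2 + w))))*√w = (6*(-1 + 1/(-2 + w)))*√w = (-6 + 6/(-2 + w))*√w = √w*(-6 + 6/(-2 + w)))
c(-22) - 1*419 = 6*√(-22)*(3 - 1*(-22))/(-2 - 22) - 1*419 = 6*(I*√22)*(3 + 22)/(-24) - 419 = 6*(I*√22)*(-1/24)*25 - 419 = -25*I*√22/4 - 419 = -419 - 25*I*√22/4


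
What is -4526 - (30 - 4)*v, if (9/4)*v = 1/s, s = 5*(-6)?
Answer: -610958/135 ≈ -4525.6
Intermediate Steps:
s = -30
v = -2/135 (v = (4/9)/(-30) = (4/9)*(-1/30) = -2/135 ≈ -0.014815)
-4526 - (30 - 4)*v = -4526 - (30 - 4)*(-2)/135 = -4526 - 26*(-2)/135 = -4526 - 1*(-52/135) = -4526 + 52/135 = -610958/135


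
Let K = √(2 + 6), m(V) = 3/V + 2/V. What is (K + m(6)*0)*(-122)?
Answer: -244*√2 ≈ -345.07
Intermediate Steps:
m(V) = 5/V
K = 2*√2 (K = √8 = 2*√2 ≈ 2.8284)
(K + m(6)*0)*(-122) = (2*√2 + (5/6)*0)*(-122) = (2*√2 + (5*(⅙))*0)*(-122) = (2*√2 + (⅚)*0)*(-122) = (2*√2 + 0)*(-122) = (2*√2)*(-122) = -244*√2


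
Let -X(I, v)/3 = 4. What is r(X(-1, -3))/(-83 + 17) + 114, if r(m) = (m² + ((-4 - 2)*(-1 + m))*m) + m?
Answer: 1388/11 ≈ 126.18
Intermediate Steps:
X(I, v) = -12 (X(I, v) = -3*4 = -12)
r(m) = m + m² + m*(6 - 6*m) (r(m) = (m² + (-6*(-1 + m))*m) + m = (m² + (6 - 6*m)*m) + m = (m² + m*(6 - 6*m)) + m = m + m² + m*(6 - 6*m))
r(X(-1, -3))/(-83 + 17) + 114 = (-12*(7 - 5*(-12)))/(-83 + 17) + 114 = -12*(7 + 60)/(-66) + 114 = -12*67*(-1/66) + 114 = -804*(-1/66) + 114 = 134/11 + 114 = 1388/11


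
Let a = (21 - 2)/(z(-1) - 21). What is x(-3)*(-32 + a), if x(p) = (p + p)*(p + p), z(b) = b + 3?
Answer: -1188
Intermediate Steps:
z(b) = 3 + b
x(p) = 4*p**2 (x(p) = (2*p)*(2*p) = 4*p**2)
a = -1 (a = (21 - 2)/((3 - 1) - 21) = 19/(2 - 21) = 19/(-19) = 19*(-1/19) = -1)
x(-3)*(-32 + a) = (4*(-3)**2)*(-32 - 1) = (4*9)*(-33) = 36*(-33) = -1188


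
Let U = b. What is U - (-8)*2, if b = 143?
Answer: 159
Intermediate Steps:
U = 143
U - (-8)*2 = 143 - (-8)*2 = 143 - 1*(-16) = 143 + 16 = 159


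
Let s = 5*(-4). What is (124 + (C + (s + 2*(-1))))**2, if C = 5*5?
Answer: 16129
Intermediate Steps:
s = -20
C = 25
(124 + (C + (s + 2*(-1))))**2 = (124 + (25 + (-20 + 2*(-1))))**2 = (124 + (25 + (-20 - 2)))**2 = (124 + (25 - 22))**2 = (124 + 3)**2 = 127**2 = 16129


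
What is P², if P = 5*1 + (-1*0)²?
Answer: 25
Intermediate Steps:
P = 5 (P = 5 + 0² = 5 + 0 = 5)
P² = 5² = 25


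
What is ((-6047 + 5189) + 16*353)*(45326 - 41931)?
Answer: 16262050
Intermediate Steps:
((-6047 + 5189) + 16*353)*(45326 - 41931) = (-858 + 5648)*3395 = 4790*3395 = 16262050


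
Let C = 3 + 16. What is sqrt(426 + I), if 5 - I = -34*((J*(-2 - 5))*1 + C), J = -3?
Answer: 3*sqrt(199) ≈ 42.320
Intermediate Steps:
C = 19
I = 1365 (I = 5 - (-34)*(-3*(-2 - 5)*1 + 19) = 5 - (-34)*(-3*(-7)*1 + 19) = 5 - (-34)*(21*1 + 19) = 5 - (-34)*(21 + 19) = 5 - (-34)*40 = 5 - 1*(-1360) = 5 + 1360 = 1365)
sqrt(426 + I) = sqrt(426 + 1365) = sqrt(1791) = 3*sqrt(199)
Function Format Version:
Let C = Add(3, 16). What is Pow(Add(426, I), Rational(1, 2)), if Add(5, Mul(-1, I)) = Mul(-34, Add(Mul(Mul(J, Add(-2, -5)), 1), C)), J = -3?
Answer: Mul(3, Pow(199, Rational(1, 2))) ≈ 42.320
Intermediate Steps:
C = 19
I = 1365 (I = Add(5, Mul(-1, Mul(-34, Add(Mul(Mul(-3, Add(-2, -5)), 1), 19)))) = Add(5, Mul(-1, Mul(-34, Add(Mul(Mul(-3, -7), 1), 19)))) = Add(5, Mul(-1, Mul(-34, Add(Mul(21, 1), 19)))) = Add(5, Mul(-1, Mul(-34, Add(21, 19)))) = Add(5, Mul(-1, Mul(-34, 40))) = Add(5, Mul(-1, -1360)) = Add(5, 1360) = 1365)
Pow(Add(426, I), Rational(1, 2)) = Pow(Add(426, 1365), Rational(1, 2)) = Pow(1791, Rational(1, 2)) = Mul(3, Pow(199, Rational(1, 2)))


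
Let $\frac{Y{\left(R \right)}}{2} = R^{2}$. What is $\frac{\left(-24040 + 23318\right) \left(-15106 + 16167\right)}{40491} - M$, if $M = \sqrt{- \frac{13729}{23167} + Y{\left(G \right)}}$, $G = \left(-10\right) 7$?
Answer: $- \frac{766042}{40491} - \frac{\sqrt{5259438852457}}{23167} \approx -117.91$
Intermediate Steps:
$G = -70$
$Y{\left(R \right)} = 2 R^{2}$
$M = \frac{\sqrt{5259438852457}}{23167}$ ($M = \sqrt{- \frac{13729}{23167} + 2 \left(-70\right)^{2}} = \sqrt{\left(-13729\right) \frac{1}{23167} + 2 \cdot 4900} = \sqrt{- \frac{13729}{23167} + 9800} = \sqrt{\frac{227022871}{23167}} = \frac{\sqrt{5259438852457}}{23167} \approx 98.992$)
$\frac{\left(-24040 + 23318\right) \left(-15106 + 16167\right)}{40491} - M = \frac{\left(-24040 + 23318\right) \left(-15106 + 16167\right)}{40491} - \frac{\sqrt{5259438852457}}{23167} = \left(-722\right) 1061 \cdot \frac{1}{40491} - \frac{\sqrt{5259438852457}}{23167} = \left(-766042\right) \frac{1}{40491} - \frac{\sqrt{5259438852457}}{23167} = - \frac{766042}{40491} - \frac{\sqrt{5259438852457}}{23167}$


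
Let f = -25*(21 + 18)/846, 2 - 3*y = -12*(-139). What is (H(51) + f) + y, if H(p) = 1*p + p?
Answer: -128165/282 ≈ -454.49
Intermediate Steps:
H(p) = 2*p (H(p) = p + p = 2*p)
y = -1666/3 (y = 2/3 - (-4)*(-139) = 2/3 - 1/3*1668 = 2/3 - 556 = -1666/3 ≈ -555.33)
f = -325/282 (f = -25*39*(1/846) = -975*1/846 = -325/282 ≈ -1.1525)
(H(51) + f) + y = (2*51 - 325/282) - 1666/3 = (102 - 325/282) - 1666/3 = 28439/282 - 1666/3 = -128165/282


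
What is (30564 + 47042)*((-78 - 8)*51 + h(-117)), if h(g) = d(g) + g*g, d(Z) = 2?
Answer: 722123830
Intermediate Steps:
h(g) = 2 + g**2 (h(g) = 2 + g*g = 2 + g**2)
(30564 + 47042)*((-78 - 8)*51 + h(-117)) = (30564 + 47042)*((-78 - 8)*51 + (2 + (-117)**2)) = 77606*(-86*51 + (2 + 13689)) = 77606*(-4386 + 13691) = 77606*9305 = 722123830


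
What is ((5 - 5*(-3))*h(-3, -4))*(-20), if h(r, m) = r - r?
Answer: 0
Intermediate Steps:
h(r, m) = 0
((5 - 5*(-3))*h(-3, -4))*(-20) = ((5 - 5*(-3))*0)*(-20) = ((5 + 15)*0)*(-20) = (20*0)*(-20) = 0*(-20) = 0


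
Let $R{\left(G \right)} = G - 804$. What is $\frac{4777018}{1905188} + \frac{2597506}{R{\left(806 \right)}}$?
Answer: $\frac{1237186703791}{952594} \approx 1.2988 \cdot 10^{6}$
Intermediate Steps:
$R{\left(G \right)} = -804 + G$ ($R{\left(G \right)} = G - 804 = -804 + G$)
$\frac{4777018}{1905188} + \frac{2597506}{R{\left(806 \right)}} = \frac{4777018}{1905188} + \frac{2597506}{-804 + 806} = 4777018 \cdot \frac{1}{1905188} + \frac{2597506}{2} = \frac{2388509}{952594} + 2597506 \cdot \frac{1}{2} = \frac{2388509}{952594} + 1298753 = \frac{1237186703791}{952594}$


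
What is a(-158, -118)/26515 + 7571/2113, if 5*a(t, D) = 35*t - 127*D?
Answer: 1023705853/280130975 ≈ 3.6544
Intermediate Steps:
a(t, D) = 7*t - 127*D/5 (a(t, D) = (35*t - 127*D)/5 = (-127*D + 35*t)/5 = 7*t - 127*D/5)
a(-158, -118)/26515 + 7571/2113 = (7*(-158) - 127/5*(-118))/26515 + 7571/2113 = (-1106 + 14986/5)*(1/26515) + 7571*(1/2113) = (9456/5)*(1/26515) + 7571/2113 = 9456/132575 + 7571/2113 = 1023705853/280130975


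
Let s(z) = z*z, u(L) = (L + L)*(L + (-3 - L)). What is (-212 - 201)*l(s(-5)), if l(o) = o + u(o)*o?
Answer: 1538425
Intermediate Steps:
u(L) = -6*L (u(L) = (2*L)*(-3) = -6*L)
s(z) = z**2
l(o) = o - 6*o**2 (l(o) = o + (-6*o)*o = o - 6*o**2)
(-212 - 201)*l(s(-5)) = (-212 - 201)*((-5)**2*(1 - 6*(-5)**2)) = -10325*(1 - 6*25) = -10325*(1 - 150) = -10325*(-149) = -413*(-3725) = 1538425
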